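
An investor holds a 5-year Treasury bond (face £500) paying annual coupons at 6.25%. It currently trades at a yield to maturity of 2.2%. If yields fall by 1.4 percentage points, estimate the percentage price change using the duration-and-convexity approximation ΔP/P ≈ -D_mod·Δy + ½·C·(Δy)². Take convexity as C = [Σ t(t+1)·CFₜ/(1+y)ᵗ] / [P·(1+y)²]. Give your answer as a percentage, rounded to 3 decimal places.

With y = 0.022:
  t   CF        PV=CF/(1+0.022)^t    t·PV        t(t+1)·PV
  1        31.25        30.5773        30.5773          61.1546
  2        31.25        29.9191        59.8382         179.5145
  3        31.25        29.2750        87.8251         351.3003
  4        31.25        28.6448       114.5794         572.8968
  5       531.25       476.4798     2,382.3988      14,294.3930
  Σ                    594.8960     2,675.2188      15,459.2593
P = 594.8960; D_Mac = 4.49695 yrs; D_mod = 4.40015 yrs; C = 24.87974.
Duration effect: -4.40015 × (-0.014) = +0.061602
Convexity effect: 0.5 × 24.87974 × (-0.014)² = +0.0024382
ΔP/P ≈ +0.061602 + 0.0024382 = +0.064040 = +6.4040%.

+6.404%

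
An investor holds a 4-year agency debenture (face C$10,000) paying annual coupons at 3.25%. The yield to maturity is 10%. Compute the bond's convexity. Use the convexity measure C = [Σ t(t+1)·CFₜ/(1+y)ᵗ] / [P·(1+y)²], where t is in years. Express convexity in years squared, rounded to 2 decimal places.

With y = 0.1:
  t   CF        PV=CF/(1+0.1)^t    t·PV        t(t+1)·PV
  1       325.00       295.4545       295.4545         590.9091
  2       325.00       268.5950       537.1901       1,611.5702
  3       325.00       244.1773       732.5319       2,930.1277
  4    10,325.00     7,052.1139    28,208.4557     141,042.2785
  Σ                  7,860.3408    29,773.6323     146,174.8856
P = 7,860.3408.
Convexity = Σ t(t+1)·PV / [P·(1+y)²] = 146,174.8856 / (7,860.3408 × 1.210000) = 15.36901.

15.37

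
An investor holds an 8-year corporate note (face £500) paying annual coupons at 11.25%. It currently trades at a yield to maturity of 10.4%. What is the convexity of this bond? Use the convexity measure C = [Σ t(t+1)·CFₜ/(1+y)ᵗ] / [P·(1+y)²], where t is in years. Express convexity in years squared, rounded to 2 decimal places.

37.22

With y = 0.104:
  t   CF        PV=CF/(1+0.104)^t    t·PV        t(t+1)·PV
  1        56.25        50.9511        50.9511         101.9022
  2        56.25        46.1513        92.3027         276.9081
  3        56.25        41.8038       125.4113         501.6451
  4        56.25        37.8657       151.4629         757.3144
  5        56.25        34.2987       171.4933       1,028.9598
  6        56.25        31.0676       186.4058       1,304.8403
  7        56.25        28.1410       196.9868       1,575.8941
  8       556.25       252.0678     2,016.5427      18,148.8844
  Σ                    522.3470     2,991.5565      23,696.3484
P = 522.3470.
Convexity = Σ t(t+1)·PV / [P·(1+y)²] = 23,696.3484 / (522.3470 × 1.218816) = 37.22067.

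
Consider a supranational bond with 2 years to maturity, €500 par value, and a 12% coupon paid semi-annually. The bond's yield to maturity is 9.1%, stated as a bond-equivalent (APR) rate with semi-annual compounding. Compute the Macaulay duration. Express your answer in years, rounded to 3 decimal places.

Periodic yield y = 0.0455. Discount each cash flow and weight by its period:
  t   CF        PV=CF/(1+0.0455)^t    t·PV
  1        30.00        28.6944        28.6944
  2        30.00        27.4456        54.8913
  3        30.00        26.2512        78.7536
  4       530.00       443.5879     1,774.3517
  Σ                    525.9792     1,936.6910
Price P = Σ PV = 525.9792.
Macaulay duration = Σ(t·PV) / P = 1,936.6910 / 525.9792 = 3.68207 half-year periods.
In years: 3.68207 / 2 = 1.84103 years.

1.841 years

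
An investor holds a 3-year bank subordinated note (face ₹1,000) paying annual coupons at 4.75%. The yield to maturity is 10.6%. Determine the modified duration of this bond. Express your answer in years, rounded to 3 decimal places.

Periodic yield y = 0.106. First find Macaulay duration:
  t   CF        PV=CF/(1+0.106)^t    t·PV
  1        47.50        42.9476        42.9476
  2        47.50        38.8314        77.6629
  3     1,047.50       774.2633     2,322.7898
  Σ                    856.0422     2,443.4002
P = 856.0422; Macaulay duration = 2,443.4002 / 856.0422 = 2.85430 years.
Modified duration = D_Mac / (1 + y) = 2.85430 / 1.106 = 2.58074 years.

2.581 years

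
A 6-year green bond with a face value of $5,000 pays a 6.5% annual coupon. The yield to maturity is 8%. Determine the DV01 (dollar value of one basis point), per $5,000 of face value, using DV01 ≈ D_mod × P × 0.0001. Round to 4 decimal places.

$2.2063

Periodic yield y = 0.08.
  t   CF        PV=CF/(1+0.08)^t    t·PV
  1       325.00       300.9259       300.9259
  2       325.00       278.6351       557.2702
  3       325.00       257.9955       773.9864
  4       325.00       238.8847       955.5388
  5       325.00       221.1895     1,105.9477
  6     5,325.00     3,355.6533    20,133.9196
  Σ                  4,653.2840    23,827.5887
P = 4,653.2840; D_Mac = 5.12060 yrs; D_mod = 4.74129 yrs.
DV01 ≈ 4.74129 × 4,653.2840 × 0.0001 = 2.206258.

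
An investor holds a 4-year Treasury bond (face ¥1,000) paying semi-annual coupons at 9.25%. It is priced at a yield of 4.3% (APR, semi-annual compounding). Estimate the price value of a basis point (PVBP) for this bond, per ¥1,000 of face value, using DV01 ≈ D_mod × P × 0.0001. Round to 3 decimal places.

¥0.403

Periodic yield y = 0.0215.
  t   CF        PV=CF/(1+0.0215)^t    t·PV
  1        46.25        45.2766        45.2766
  2        46.25        44.3236        88.6472
  3        46.25        43.3907       130.1721
  4        46.25        42.4774       169.9097
  5        46.25        41.5834       207.9169
  6        46.25        40.7082       244.2490
  7        46.25        39.8514       278.9595
  8     1,046.25       882.5280     7,060.2242
  Σ                  1,180.1392     8,225.3552
P = 1,180.1392; D_Mac = 6.96982 half-year periods = 3.48491 yrs; D_mod = 3.41156 yrs.
DV01 ≈ 3.41156 × 1,180.1392 × 0.0001 = 0.402612.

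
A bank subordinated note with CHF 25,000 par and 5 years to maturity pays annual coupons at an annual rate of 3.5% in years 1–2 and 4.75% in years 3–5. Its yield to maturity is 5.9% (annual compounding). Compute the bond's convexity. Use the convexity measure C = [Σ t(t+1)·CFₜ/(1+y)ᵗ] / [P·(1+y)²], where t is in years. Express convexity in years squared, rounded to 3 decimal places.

With y = 0.059:
  t   CF        PV=CF/(1+0.059)^t    t·PV        t(t+1)·PV
  1       875.00       826.2512       826.2512       1,652.5024
  2       875.00       780.2183     1,560.4366       4,681.3098
  3     1,187.50       999.8751     2,999.6252      11,998.5008
  4     1,187.50       944.1691     3,776.6764      18,883.3818
  5    26,187.50    19,661.3910    98,306.9550     589,841.7297
  Σ                 23,211.9046   107,469.9443     627,057.4245
P = 23,211.9046.
Convexity = Σ t(t+1)·PV / [P·(1+y)²] = 627,057.4245 / (23,211.9046 × 1.121481) = 24.08821.

24.088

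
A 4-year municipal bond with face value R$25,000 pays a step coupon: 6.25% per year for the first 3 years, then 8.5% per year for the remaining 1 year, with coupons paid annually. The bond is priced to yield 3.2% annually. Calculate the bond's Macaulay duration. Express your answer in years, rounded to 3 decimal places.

3.686 years

Periodic yield y = 0.032. Discount each cash flow and weight by its year:
  t   CF        PV=CF/(1+0.032)^t    t·PV
  1     1,562.50     1,514.0504     1,514.0504
  2     1,562.50     1,467.1031     2,934.2062
  3     1,562.50     1,421.6115     4,264.8346
  4    27,125.00    23,913.9302    95,655.7209
  Σ                 28,316.6952   104,368.8120
Price P = Σ PV = 28,316.6952.
Macaulay duration = Σ(t·PV) / P = 104,368.8120 / 28,316.6952 = 3.68577 years.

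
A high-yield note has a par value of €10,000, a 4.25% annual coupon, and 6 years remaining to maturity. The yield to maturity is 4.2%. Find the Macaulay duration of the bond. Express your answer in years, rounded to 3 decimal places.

Periodic yield y = 0.042. Discount each cash flow and weight by its year:
  t   CF        PV=CF/(1+0.042)^t    t·PV
  1       425.00       407.8695       407.8695
  2       425.00       391.4294       782.8589
  3       425.00       375.6521     1,126.9562
  4       425.00       360.5106     1,442.0425
  5       425.00       345.9795     1,729.8974
  6    10,425.00     8,144.5998    48,867.5989
  Σ                 10,026.0409    54,357.2232
Price P = Σ PV = 10,026.0409.
Macaulay duration = Σ(t·PV) / P = 54,357.2232 / 10,026.0409 = 5.42160 years.

5.422 years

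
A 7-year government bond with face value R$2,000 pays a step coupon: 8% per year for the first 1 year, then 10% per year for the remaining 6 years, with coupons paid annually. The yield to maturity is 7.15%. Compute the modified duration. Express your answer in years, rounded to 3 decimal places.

5.180 years

Periodic yield y = 0.0715. First find Macaulay duration:
  t   CF        PV=CF/(1+0.0715)^t    t·PV
  1       160.00       149.3234       149.3234
  2       200.00       174.1990       348.3980
  3       200.00       162.5749       487.7247
  4       200.00       151.7264       606.9058
  5       200.00       141.6019       708.0096
  6       200.00       132.1530       792.9178
  7     2,200.00     1,356.6801     9,496.7607
  Σ                  2,268.2587    12,590.0399
P = 2,268.2587; Macaulay duration = 12,590.0399 / 2,268.2587 = 5.55053 years.
Modified duration = D_Mac / (1 + y) = 5.55053 / 1.0715 = 5.18015 years.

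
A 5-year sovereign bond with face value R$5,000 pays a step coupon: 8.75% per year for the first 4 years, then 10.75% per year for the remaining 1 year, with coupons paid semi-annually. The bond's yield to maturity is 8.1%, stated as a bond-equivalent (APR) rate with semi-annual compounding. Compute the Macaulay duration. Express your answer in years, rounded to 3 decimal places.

4.175 years

Periodic yield y = 0.0405. Discount each cash flow and weight by its period:
  t   CF        PV=CF/(1+0.0405)^t    t·PV
  1       218.75       210.2355       210.2355
  2       218.75       202.0523       404.1047
  3       218.75       194.1877       582.5632
  4       218.75       186.6293       746.5170
  5       218.75       179.3650       896.8249
  6       218.75       172.3834     1,034.3007
  7       218.75       165.6737     1,159.7156
  8       218.75       159.2250     1,273.8004
  9       268.75       188.0051     1,692.0462
  10    5,268.75     3,542.3115    35,423.1148
  Σ                  5,200.0685    43,423.2229
Price P = Σ PV = 5,200.0685.
Macaulay duration = Σ(t·PV) / P = 43,423.2229 / 5,200.0685 = 8.35051 half-year periods.
In years: 8.35051 / 2 = 4.17525 years.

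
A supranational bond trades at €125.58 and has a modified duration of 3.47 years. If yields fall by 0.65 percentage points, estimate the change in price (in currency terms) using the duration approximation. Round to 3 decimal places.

+€2.832

Duration approximation: ΔP/P ≈ -D_mod · Δy = -3.47 × (-0.0065) = +0.022555.
ΔP ≈ 125.58 × (+0.022555) = +2.8324569.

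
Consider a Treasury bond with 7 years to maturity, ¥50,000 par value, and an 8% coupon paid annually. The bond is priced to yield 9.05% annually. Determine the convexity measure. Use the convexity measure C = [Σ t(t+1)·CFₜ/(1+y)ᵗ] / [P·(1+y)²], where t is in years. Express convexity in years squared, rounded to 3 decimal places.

34.582

With y = 0.0905:
  t   CF        PV=CF/(1+0.0905)^t    t·PV        t(t+1)·PV
  1     4,000.00     3,668.0422     3,668.0422       7,336.0844
  2     4,000.00     3,363.6334     6,727.2667      20,181.8002
  3     4,000.00     3,084.4873     9,253.4618      37,013.8472
  4     4,000.00     2,828.5074    11,314.0294      56,570.1470
  5     4,000.00     2,593.7711    12,968.8553      77,813.1321
  6     4,000.00     2,378.5154    14,271.0925      99,897.6478
  7    54,000.00    29,445.1703   206,116.1921   1,648,929.5366
  Σ                 47,362.1270   264,318.9401   1,947,742.1952
P = 47,362.1270.
Convexity = Σ t(t+1)·PV / [P·(1+y)²] = 1,947,742.1952 / (47,362.1270 × 1.189190) = 34.58191.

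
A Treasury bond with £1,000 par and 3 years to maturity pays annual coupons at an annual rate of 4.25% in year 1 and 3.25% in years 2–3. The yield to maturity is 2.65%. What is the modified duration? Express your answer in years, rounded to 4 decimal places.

2.8147 years

Periodic yield y = 0.0265. First find Macaulay duration:
  t   CF        PV=CF/(1+0.0265)^t    t·PV
  1        42.50        41.4028        41.4028
  2        32.50        30.8436        61.6873
  3     1,032.50       954.5819     2,863.7457
  Σ                  1,026.8284     2,966.8358
P = 1,026.8284; Macaulay duration = 2,966.8358 / 1,026.8284 = 2.88932 years.
Modified duration = D_Mac / (1 + y) = 2.88932 / 1.0265 = 2.81473 years.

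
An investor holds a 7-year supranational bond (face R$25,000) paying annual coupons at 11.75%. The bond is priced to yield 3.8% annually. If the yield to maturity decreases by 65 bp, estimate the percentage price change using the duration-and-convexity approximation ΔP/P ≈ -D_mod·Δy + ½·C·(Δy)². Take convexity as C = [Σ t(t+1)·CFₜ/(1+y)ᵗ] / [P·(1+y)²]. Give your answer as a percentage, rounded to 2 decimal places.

+3.52%

With y = 0.038:
  t   CF        PV=CF/(1+0.038)^t    t·PV        t(t+1)·PV
  1     2,937.50     2,829.9615     2,829.9615       5,659.9229
  2     2,937.50     2,726.3598     5,452.7196      16,358.1588
  3     2,937.50     2,626.5509     7,879.6526      31,518.6103
  4     2,937.50     2,530.3958    10,121.5833      50,607.9164
  5     2,937.50     2,437.7609    12,188.8045      73,132.8271
  6     2,937.50     2,348.5172    14,091.1035      98,637.7244
  7    27,937.50    21,518.2063   150,627.4438   1,205,019.5501
  Σ                 37,017.7523   203,191.2687   1,480,934.7100
P = 37,017.7523; D_Mac = 5.48902 yrs; D_mod = 5.28808 yrs; C = 37.13053.
Duration effect: -5.28808 × (-0.0065) = +0.034372
Convexity effect: 0.5 × 37.13053 × (-0.0065)² = +0.0007844
ΔP/P ≈ +0.034372 + 0.0007844 = +0.035157 = +3.5157%.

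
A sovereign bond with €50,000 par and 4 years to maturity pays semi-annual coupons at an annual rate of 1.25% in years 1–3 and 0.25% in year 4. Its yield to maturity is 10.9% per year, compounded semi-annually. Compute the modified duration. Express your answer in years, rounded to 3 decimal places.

3.692 years

Periodic yield y = 0.0545. First find Macaulay duration:
  t   CF        PV=CF/(1+0.0545)^t    t·PV
  1       312.50       296.3490       296.3490
  2       312.50       281.0327       562.0654
  3       312.50       266.5080       799.5240
  4       312.50       252.7340     1,010.9360
  5       312.50       239.6719     1,198.3595
  6       312.50       227.2849     1,363.7092
  7        62.50        43.1076       301.7533
  8    50,062.50    32,744.6129   261,956.9033
  Σ                 34,351.3010   267,489.5996
P = 34,351.3010; Macaulay duration = 267,489.5996 / 34,351.3010 = 7.78688 half-year periods = 3.89344 years.
Modified duration = D_Mac / (1 + y) = 3.89344 / 1.0545 = 3.69222 years.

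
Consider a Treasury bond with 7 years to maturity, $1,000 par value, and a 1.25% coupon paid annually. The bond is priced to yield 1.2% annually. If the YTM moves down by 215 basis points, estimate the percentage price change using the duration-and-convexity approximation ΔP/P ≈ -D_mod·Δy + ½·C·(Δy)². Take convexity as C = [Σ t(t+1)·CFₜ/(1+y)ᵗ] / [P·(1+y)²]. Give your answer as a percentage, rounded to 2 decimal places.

With y = 0.012:
  t   CF        PV=CF/(1+0.012)^t    t·PV        t(t+1)·PV
  1        12.50        12.3518        12.3518          24.7036
  2        12.50        12.2053        24.4106          73.2319
  3        12.50        12.0606        36.1818         144.7271
  4        12.50        11.9176        47.6703         238.3515
  5        12.50        11.7763        58.8813         353.2879
  6        12.50        11.6366        69.8197         488.7381
  7     1,012.50       931.3897     6,519.7281      52,157.8248
  Σ                  1,003.3379     6,769.0436      53,480.8648
P = 1,003.3379; D_Mac = 6.74652 yrs; D_mod = 6.66653 yrs; C = 52.04634.
Duration effect: -6.66653 × (-0.0215) = +0.143330
Convexity effect: 0.5 × 52.04634 × (-0.0215)² = +0.0120292
ΔP/P ≈ +0.143330 + 0.0120292 = +0.155360 = +15.5360%.

+15.54%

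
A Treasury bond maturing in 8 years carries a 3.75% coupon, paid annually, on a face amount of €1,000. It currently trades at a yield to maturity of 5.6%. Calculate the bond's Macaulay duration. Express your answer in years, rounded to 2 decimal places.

6.99 years

Periodic yield y = 0.056. Discount each cash flow and weight by its year:
  t   CF        PV=CF/(1+0.056)^t    t·PV
  1        37.50        35.5114        35.5114
  2        37.50        33.6282        67.2564
  3        37.50        31.8449        95.5346
  4        37.50        30.1561       120.6245
  5        37.50        28.5569       142.7847
  6        37.50        27.0426       162.2553
  7        37.50        25.6085       179.2594
  8     1,037.50       670.9293     5,367.4344
  Σ                    883.2778     6,170.6607
Price P = Σ PV = 883.2778.
Macaulay duration = Σ(t·PV) / P = 6,170.6607 / 883.2778 = 6.98609 years.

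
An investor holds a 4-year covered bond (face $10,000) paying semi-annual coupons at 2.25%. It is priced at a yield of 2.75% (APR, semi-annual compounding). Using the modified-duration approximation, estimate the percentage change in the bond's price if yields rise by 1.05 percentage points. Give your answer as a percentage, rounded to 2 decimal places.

-3.98%

Periodic yield y = 0.01375. Modified duration first:
  t   CF        PV=CF/(1+0.01375)^t    t·PV
  1       112.50       110.9741       110.9741
  2       112.50       109.4689       218.9378
  3       112.50       107.9841       323.9524
  4       112.50       106.5195       426.0779
  5       112.50       105.0747       525.3735
  6       112.50       103.6495       621.8972
  7       112.50       102.2437       715.7057
  8    10,112.50     9,065.9140    72,527.3123
  Σ                  9,811.8286    75,470.2310
P = 9,811.8286; D_Mac = 7.69176 half-year periods = 3.84588 yrs; D_mod = 3.84588/(1+0.01375) = 3.79372 yrs.
ΔP/P ≈ -D_mod · Δy = -3.79372 × (+0.0105) = -0.039834 = -3.9834%.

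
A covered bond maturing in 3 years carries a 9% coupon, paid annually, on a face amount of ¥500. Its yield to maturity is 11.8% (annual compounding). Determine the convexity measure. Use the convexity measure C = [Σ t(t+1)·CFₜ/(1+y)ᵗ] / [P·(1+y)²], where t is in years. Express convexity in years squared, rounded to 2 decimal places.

8.54

With y = 0.118:
  t   CF        PV=CF/(1+0.118)^t    t·PV        t(t+1)·PV
  1        45.00        40.2504        40.2504          80.5009
  2        45.00        36.0022        72.0044         216.0131
  3       545.00       390.0058     1,170.0175       4,680.0699
  Σ                    466.2585     1,282.2723       4,976.5839
P = 466.2585.
Convexity = Σ t(t+1)·PV / [P·(1+y)²] = 4,976.5839 / (466.2585 × 1.249924) = 8.53927.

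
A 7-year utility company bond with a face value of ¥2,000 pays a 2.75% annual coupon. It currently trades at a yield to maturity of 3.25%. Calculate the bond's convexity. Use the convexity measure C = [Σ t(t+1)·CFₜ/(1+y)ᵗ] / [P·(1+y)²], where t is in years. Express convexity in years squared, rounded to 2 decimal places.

With y = 0.0325:
  t   CF        PV=CF/(1+0.0325)^t    t·PV        t(t+1)·PV
  1        55.00        53.2688        53.2688         106.5375
  2        55.00        51.5920       103.1840         309.5521
  3        55.00        49.9681       149.9042         599.6167
  4        55.00        48.3952       193.5809         967.9044
  5        55.00        46.8719       234.3594       1,406.1564
  6        55.00        45.3965       272.3790       1,906.6528
  7     2,055.00     1,642.7876    11,499.5129      91,996.1030
  Σ                  1,938.2800    12,506.1891      97,292.5231
P = 1,938.2800.
Convexity = Σ t(t+1)·PV / [P·(1+y)²] = 97,292.5231 / (1,938.2800 × 1.066056) = 47.08503.

47.09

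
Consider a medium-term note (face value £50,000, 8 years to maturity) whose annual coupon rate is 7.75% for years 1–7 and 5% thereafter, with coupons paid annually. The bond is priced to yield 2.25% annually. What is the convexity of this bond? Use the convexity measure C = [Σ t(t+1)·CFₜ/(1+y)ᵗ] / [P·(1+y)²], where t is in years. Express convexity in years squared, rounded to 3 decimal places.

With y = 0.0225:
  t   CF        PV=CF/(1+0.0225)^t    t·PV        t(t+1)·PV
  1     3,875.00     3,789.7311     3,789.7311       7,579.4621
  2     3,875.00     3,706.3384     7,412.6769      22,238.0306
  3     3,875.00     3,624.7809    10,874.3426      43,497.3704
  4     3,875.00     3,545.0180    14,180.0719      70,900.3593
  5     3,875.00     3,467.0102    17,335.0512     104,010.3070
  6     3,875.00     3,390.7191    20,344.3143     142,410.2003
  7     3,875.00     3,316.1067    23,212.7466     185,701.9726
  8    52,500.00    43,939.2632   351,514.1055   3,163,626.9492
  Σ                 68,778.9674   448,663.0399   3,739,964.6515
P = 68,778.9674.
Convexity = Σ t(t+1)·PV / [P·(1+y)²] = 3,739,964.6515 / (68,778.9674 × 1.045506) = 52.00980.

52.010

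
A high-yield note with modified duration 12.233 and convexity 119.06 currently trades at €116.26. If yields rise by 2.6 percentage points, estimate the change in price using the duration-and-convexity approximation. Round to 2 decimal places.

Duration effect: -D_mod·Δy = -12.233 × (+0.026) = -0.318058
Convexity effect: ½·C·(Δy)² = 0.5 × 119.06 × (0.026)² = +0.04024228
ΔP/P ≈ -0.318058 + 0.04024228 = -0.27781572
ΔP ≈ 116.26 × (-0.27781572) = -32.2988556072.

-€32.30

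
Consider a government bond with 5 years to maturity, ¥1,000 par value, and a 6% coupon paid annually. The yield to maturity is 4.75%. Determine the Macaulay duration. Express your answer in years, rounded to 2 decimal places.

Periodic yield y = 0.0475. Discount each cash flow and weight by its year:
  t   CF        PV=CF/(1+0.0475)^t    t·PV
  1        60.00        57.2792        57.2792
  2        60.00        54.6818       109.3637
  3        60.00        52.2022       156.6067
  4        60.00        49.8351       199.3403
  5     1,060.00       840.4961     4,202.4805
  Σ                  1,054.4945     4,725.0705
Price P = Σ PV = 1,054.4945.
Macaulay duration = Σ(t·PV) / P = 4,725.0705 / 1,054.4945 = 4.48089 years.

4.48 years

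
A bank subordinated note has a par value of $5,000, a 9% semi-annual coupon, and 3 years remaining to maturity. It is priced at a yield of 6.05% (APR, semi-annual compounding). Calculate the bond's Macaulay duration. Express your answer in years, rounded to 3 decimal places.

2.708 years

Periodic yield y = 0.03025. Discount each cash flow and weight by its period:
  t   CF        PV=CF/(1+0.03025)^t    t·PV
  1       225.00       218.3936       218.3936
  2       225.00       211.9812       423.9623
  3       225.00       205.7570       617.2710
  4       225.00       199.7156       798.8625
  5       225.00       193.8516       969.2580
  6     5,225.00     4,369.4880    26,216.9283
  Σ                  5,399.1870    29,244.6757
Price P = Σ PV = 5,399.1870.
Macaulay duration = Σ(t·PV) / P = 29,244.6757 / 5,399.1870 = 5.41650 half-year periods.
In years: 5.41650 / 2 = 2.70825 years.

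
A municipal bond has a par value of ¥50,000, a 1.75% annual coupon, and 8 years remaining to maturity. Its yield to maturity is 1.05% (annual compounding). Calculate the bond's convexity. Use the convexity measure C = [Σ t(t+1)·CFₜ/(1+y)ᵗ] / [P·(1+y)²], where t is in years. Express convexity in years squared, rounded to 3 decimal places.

With y = 0.0105:
  t   CF        PV=CF/(1+0.0105)^t    t·PV        t(t+1)·PV
  1       875.00       865.9080       865.9080       1,731.8159
  2       875.00       856.9104     1,713.8208       5,141.4624
  3       875.00       848.0063     2,544.0190      10,176.0761
  4       875.00       839.1948     3,356.7792      16,783.8959
  5       875.00       830.4748     4,152.3740      24,914.2443
  6       875.00       821.8454     4,931.0726      34,517.5082
  7       875.00       813.3057     5,693.1401      45,545.1205
  8    50,875.00    46,796.5546   374,372.4369   3,369,351.9323
  Σ                 52,672.2001   397,629.5506   3,508,162.0555
P = 52,672.2001.
Convexity = Σ t(t+1)·PV / [P·(1+y)²] = 3,508,162.0555 / (52,672.2001 × 1.021110) = 65.22672.

65.227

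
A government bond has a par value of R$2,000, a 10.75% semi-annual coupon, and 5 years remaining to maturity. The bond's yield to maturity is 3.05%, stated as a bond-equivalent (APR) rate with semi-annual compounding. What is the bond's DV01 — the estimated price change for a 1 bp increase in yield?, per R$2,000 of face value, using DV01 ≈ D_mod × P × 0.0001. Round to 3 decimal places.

Periodic yield y = 0.01525.
  t   CF        PV=CF/(1+0.01525)^t    t·PV
  1       107.50       105.8852       105.8852
  2       107.50       104.2948       208.5895
  3       107.50       102.7282       308.1845
  4       107.50       101.1851       404.7403
  5       107.50        99.6652       498.3259
  6       107.50        98.1681       589.0087
  7       107.50        96.6935       676.8548
  8       107.50        95.2411       761.9289
  9       107.50        93.8105       844.2946
  10    2,107.50     1,811.4969    18,114.9693
  Σ                  2,709.1686    22,512.7817
P = 2,709.1686; D_Mac = 8.30985 half-year periods = 4.15492 yrs; D_mod = 4.09251 yrs.
DV01 ≈ 4.09251 × 2,709.1686 × 0.0001 = 1.108731.

R$1.109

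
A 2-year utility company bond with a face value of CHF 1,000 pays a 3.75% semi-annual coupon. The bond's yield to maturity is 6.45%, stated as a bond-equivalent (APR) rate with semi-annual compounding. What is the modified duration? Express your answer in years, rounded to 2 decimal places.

Periodic yield y = 0.03225. First find Macaulay duration:
  t   CF        PV=CF/(1+0.03225)^t    t·PV
  1        18.75        18.1642        18.1642
  2        18.75        17.5967        35.1934
  3        18.75        17.0469        51.1408
  4     1,018.75       897.2801     3,589.1206
  Σ                    950.0880     3,693.6190
P = 950.0880; Macaulay duration = 3,693.6190 / 950.0880 = 3.88766 half-year periods = 1.94383 years.
Modified duration = D_Mac / (1 + y) = 1.94383 / 1.03225 = 1.88310 years.

1.88 years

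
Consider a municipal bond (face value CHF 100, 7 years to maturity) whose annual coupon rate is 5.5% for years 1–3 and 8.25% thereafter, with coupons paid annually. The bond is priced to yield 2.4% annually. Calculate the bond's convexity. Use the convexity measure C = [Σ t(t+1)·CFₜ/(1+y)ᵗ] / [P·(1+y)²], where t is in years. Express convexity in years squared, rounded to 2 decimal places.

With y = 0.024:
  t   CF        PV=CF/(1+0.024)^t    t·PV        t(t+1)·PV
  1         5.50         5.3711         5.3711          10.7422
  2         5.50         5.2452        10.4904          31.4713
  3         5.50         5.1223        15.3668          61.4673
  4         8.25         7.5033        30.0133         150.0666
  5         8.25         7.3275        36.6374         219.8242
  6         8.25         7.1557        42.9344         300.5408
  7       108.25        91.6913       641.8392       5,134.7137
  Σ                    129.4164       782.6526       5,908.8261
P = 129.4164.
Convexity = Σ t(t+1)·PV / [P·(1+y)²] = 5,908.8261 / (129.4164 × 1.048576) = 43.54235.

43.54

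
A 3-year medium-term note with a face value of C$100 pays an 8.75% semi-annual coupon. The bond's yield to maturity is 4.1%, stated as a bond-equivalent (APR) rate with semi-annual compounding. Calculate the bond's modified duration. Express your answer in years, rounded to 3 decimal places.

2.668 years

Periodic yield y = 0.0205. First find Macaulay duration:
  t   CF        PV=CF/(1+0.0205)^t    t·PV
  1        4.375         4.2871         4.2871
  2        4.375         4.2010         8.4020
  3        4.375         4.1166        12.3498
  4        4.375         4.0339        16.1356
  5        4.375         3.9529        19.7644
  6      104.375        92.4099       554.4593
  Σ                    113.0014       615.3982
P = 113.0014; Macaulay duration = 615.3982 / 113.0014 = 5.44594 half-year periods = 2.72297 years.
Modified duration = D_Mac / (1 + y) = 2.72297 / 1.0205 = 2.66827 years.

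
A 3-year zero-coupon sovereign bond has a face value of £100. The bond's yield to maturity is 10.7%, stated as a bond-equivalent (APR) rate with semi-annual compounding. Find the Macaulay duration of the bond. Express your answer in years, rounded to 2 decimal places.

A zero-coupon bond has a single cash flow at maturity, so its Macaulay duration equals its maturity: 3 years.
(Equivalently: 6 semi-annual periods ÷ 2 = 3 years.)

3.00 years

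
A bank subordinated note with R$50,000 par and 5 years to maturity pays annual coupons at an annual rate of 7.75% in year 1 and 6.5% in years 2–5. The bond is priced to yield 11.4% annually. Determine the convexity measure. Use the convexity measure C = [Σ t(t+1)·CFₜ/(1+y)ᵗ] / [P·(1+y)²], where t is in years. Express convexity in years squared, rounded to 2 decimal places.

19.84

With y = 0.114:
  t   CF        PV=CF/(1+0.114)^t    t·PV        t(t+1)·PV
  1     3,875.00     3,478.4560     3,478.4560       6,956.9120
  2     3,250.00     2,618.8642     5,237.7284      15,713.1852
  3     3,250.00     2,350.8655     7,052.5966      28,210.3864
  4     3,250.00     2,110.2922     8,441.1689      42,205.8444
  5    53,250.00    31,037.9949   155,189.9747     931,139.8481
  Σ                 41,596.4729   179,399.9246   1,024,226.1761
P = 41,596.4729.
Convexity = Σ t(t+1)·PV / [P·(1+y)²] = 1,024,226.1761 / (41,596.4729 × 1.240996) = 19.84125.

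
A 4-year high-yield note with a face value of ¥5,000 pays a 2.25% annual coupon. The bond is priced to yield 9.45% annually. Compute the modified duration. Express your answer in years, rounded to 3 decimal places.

Periodic yield y = 0.0945. First find Macaulay duration:
  t   CF        PV=CF/(1+0.0945)^t    t·PV
  1       112.50       102.7867       102.7867
  2       112.50        93.9120       187.8240
  3       112.50        85.8035       257.4106
  4     5,112.50     3,562.6262    14,250.5048
  Σ                  3,845.1284    14,798.5260
P = 3,845.1284; Macaulay duration = 14,798.5260 / 3,845.1284 = 3.84864 years.
Modified duration = D_Mac / (1 + y) = 3.84864 / 1.0945 = 3.51635 years.

3.516 years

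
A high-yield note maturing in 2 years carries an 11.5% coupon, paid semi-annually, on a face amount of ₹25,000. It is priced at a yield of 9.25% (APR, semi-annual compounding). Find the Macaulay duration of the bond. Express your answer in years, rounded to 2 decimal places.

Periodic yield y = 0.04625. Discount each cash flow and weight by its period:
  t   CF        PV=CF/(1+0.04625)^t    t·PV
  1     1,437.50     1,373.9546     1,373.9546
  2     1,437.50     1,313.2183     2,626.4365
  3     1,437.50     1,255.1668     3,765.5004
  4    26,437.50    22,063.7080    88,254.8319
  Σ                 26,006.0476    96,020.7234
Price P = Σ PV = 26,006.0476.
Macaulay duration = Σ(t·PV) / P = 96,020.7234 / 26,006.0476 = 3.69225 half-year periods.
In years: 3.69225 / 2 = 1.84612 years.

1.85 years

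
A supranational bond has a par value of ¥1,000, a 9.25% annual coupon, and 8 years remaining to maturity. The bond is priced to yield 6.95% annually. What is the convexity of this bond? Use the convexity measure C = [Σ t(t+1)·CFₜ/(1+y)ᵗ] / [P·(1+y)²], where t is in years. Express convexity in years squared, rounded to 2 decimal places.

With y = 0.0695:
  t   CF        PV=CF/(1+0.0695)^t    t·PV        t(t+1)·PV
  1        92.50        86.4890        86.4890         172.9780
  2        92.50        80.8686       161.7373         485.2119
  3        92.50        75.6135       226.8405         907.3621
  4        92.50        70.6999       282.7995       1,413.9973
  5        92.50        66.1055       330.5276       1,983.1659
  6        92.50        61.8098       370.8585       2,596.0096
  7        92.50        57.7931       404.5519       3,236.4152
  8     1,092.50       638.2269     5,105.8155      45,952.3399
  Σ                  1,137.6064     6,969.6199      56,747.4798
P = 1,137.6064.
Convexity = Σ t(t+1)·PV / [P·(1+y)²] = 56,747.4798 / (1,137.6064 × 1.143830) = 43.61069.

43.61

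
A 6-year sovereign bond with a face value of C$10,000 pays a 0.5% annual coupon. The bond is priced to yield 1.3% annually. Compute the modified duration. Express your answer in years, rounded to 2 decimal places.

Periodic yield y = 0.013. First find Macaulay duration:
  t   CF        PV=CF/(1+0.013)^t    t·PV
  1        50.00        49.3583        49.3583
  2        50.00        48.7249        97.4498
  3        50.00        48.0996       144.2989
  4        50.00        47.4824       189.9294
  5        50.00        46.8730       234.3650
  6    10,050.00     9,300.5662    55,803.3974
  Σ                  9,541.1045    56,518.7988
P = 9,541.1045; Macaulay duration = 56,518.7988 / 9,541.1045 = 5.92372 years.
Modified duration = D_Mac / (1 + y) = 5.92372 / 1.013 = 5.84770 years.

5.85 years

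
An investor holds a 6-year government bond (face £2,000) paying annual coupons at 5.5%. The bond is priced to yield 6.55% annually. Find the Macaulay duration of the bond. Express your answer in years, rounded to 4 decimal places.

Periodic yield y = 0.0655. Discount each cash flow and weight by its year:
  t   CF        PV=CF/(1+0.0655)^t    t·PV
  1       110.00       103.2379       103.2379
  2       110.00        96.8915       193.7830
  3       110.00        90.9353       272.8058
  4       110.00        85.3452       341.3806
  5       110.00        80.0987       400.4935
  6     2,110.00     1,441.9883     8,651.9297
  Σ                  1,898.4968     9,963.6305
Price P = Σ PV = 1,898.4968.
Macaulay duration = Σ(t·PV) / P = 9,963.6305 / 1,898.4968 = 5.24817 years.

5.2482 years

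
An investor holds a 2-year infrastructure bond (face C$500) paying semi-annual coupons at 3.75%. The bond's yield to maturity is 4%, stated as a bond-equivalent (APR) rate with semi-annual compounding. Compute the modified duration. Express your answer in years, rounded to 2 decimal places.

Periodic yield y = 0.02. First find Macaulay duration:
  t   CF        PV=CF/(1+0.02)^t    t·PV
  1        9.375         9.1912         9.1912
  2        9.375         9.0110        18.0219
  3        9.375         8.8343        26.5028
  4      509.375       470.5838     1,882.3351
  Σ                    497.6202     1,936.0510
P = 497.6202; Macaulay duration = 1,936.0510 / 497.6202 = 3.89062 half-year periods = 1.94531 years.
Modified duration = D_Mac / (1 + y) = 1.94531 / 1.02 = 1.90717 years.

1.91 years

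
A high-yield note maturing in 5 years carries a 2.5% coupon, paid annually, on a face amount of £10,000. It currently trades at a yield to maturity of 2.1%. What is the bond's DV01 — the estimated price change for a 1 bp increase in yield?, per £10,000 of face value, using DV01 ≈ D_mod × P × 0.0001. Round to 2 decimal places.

Periodic yield y = 0.021.
  t   CF        PV=CF/(1+0.021)^t    t·PV
  1       250.00       244.8580       244.8580
  2       250.00       239.8217       479.6435
  3       250.00       234.8891       704.6672
  4       250.00       230.0578       920.2314
  5    10,250.00     9,238.3658    46,191.8291
  Σ                 10,187.9924    48,541.2290
P = 10,187.9924; D_Mac = 4.76455 yrs; D_mod = 4.66656 yrs.
DV01 ≈ 4.66656 × 10,187.9924 × 0.0001 = 4.754283.

£4.75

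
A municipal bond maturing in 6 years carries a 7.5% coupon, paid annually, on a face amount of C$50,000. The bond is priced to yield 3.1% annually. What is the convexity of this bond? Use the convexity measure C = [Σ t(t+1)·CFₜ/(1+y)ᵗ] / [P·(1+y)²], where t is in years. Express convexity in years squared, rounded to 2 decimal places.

32.11

With y = 0.031:
  t   CF        PV=CF/(1+0.031)^t    t·PV        t(t+1)·PV
  1     3,750.00     3,637.2454     3,637.2454       7,274.4908
  2     3,750.00     3,527.8811     7,055.7622      21,167.2865
  3     3,750.00     3,421.8051    10,265.4154      41,061.6614
  4     3,750.00     3,318.9186    13,275.6746      66,378.3729
  5     3,750.00     3,219.1257    16,095.6287      96,573.7723
  6    53,750.00    44,753.4455   268,520.6732   1,879,644.7122
  Σ                 61,878.4215   318,850.3994   2,112,100.2961
P = 61,878.4215.
Convexity = Σ t(t+1)·PV / [P·(1+y)²] = 2,112,100.2961 / (61,878.4215 × 1.062961) = 32.11131.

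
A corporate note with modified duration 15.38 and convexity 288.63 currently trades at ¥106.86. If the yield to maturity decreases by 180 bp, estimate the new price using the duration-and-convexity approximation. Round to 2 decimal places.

Duration effect: -D_mod·Δy = -15.38 × (-0.018) = +0.276840
Convexity effect: ½·C·(Δy)² = 0.5 × 288.63 × (-0.018)² = +0.04675806
ΔP/P ≈ +0.276840 + 0.04675806 = +0.32359806
New price ≈ 106.86 × (1 + 0.32359806) = 141.4396886916.

¥141.44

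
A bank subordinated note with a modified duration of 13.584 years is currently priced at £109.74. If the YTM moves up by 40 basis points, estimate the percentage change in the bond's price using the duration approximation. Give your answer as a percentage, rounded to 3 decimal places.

Duration approximation: ΔP/P ≈ -D_mod · Δy = -13.584 × (+0.004) = -0.054336.
As a percentage: -5.4336%.

-5.434%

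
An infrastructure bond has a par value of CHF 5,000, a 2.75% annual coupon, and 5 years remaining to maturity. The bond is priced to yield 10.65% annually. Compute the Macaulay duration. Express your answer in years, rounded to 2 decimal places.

4.68 years

Periodic yield y = 0.1065. Discount each cash flow and weight by its year:
  t   CF        PV=CF/(1+0.1065)^t    t·PV
  1       137.50       124.2657       124.2657
  2       137.50       112.3052       224.6104
  3       137.50       101.4959       304.4877
  4       137.50        91.7270       366.9079
  5     5,137.50     3,097.3818    15,486.9091
  Σ                  3,527.1756    16,507.1807
Price P = Σ PV = 3,527.1756.
Macaulay duration = Σ(t·PV) / P = 16,507.1807 / 3,527.1756 = 4.68000 years.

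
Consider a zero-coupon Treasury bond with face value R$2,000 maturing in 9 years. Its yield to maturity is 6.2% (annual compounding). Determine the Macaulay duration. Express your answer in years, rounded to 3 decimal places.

9.000 years

A zero-coupon bond has a single cash flow at maturity, so its Macaulay duration equals its maturity: 9 years.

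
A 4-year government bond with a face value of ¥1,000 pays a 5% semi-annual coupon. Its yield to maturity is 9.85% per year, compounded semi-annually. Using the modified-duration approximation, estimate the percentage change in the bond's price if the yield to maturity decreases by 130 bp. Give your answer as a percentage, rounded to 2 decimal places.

Periodic yield y = 0.04925. Modified duration first:
  t   CF        PV=CF/(1+0.04925)^t    t·PV
  1        25.00        23.8265        23.8265
  2        25.00        22.7082        45.4163
  3        25.00        21.6423        64.9268
  4        25.00        20.6264        82.5057
  5        25.00        19.6583        98.2913
  6        25.00        18.7355       112.4132
  7        25.00        17.8561       124.9929
  8     1,025.00       697.7375     5,581.8997
  Σ                    842.7908     6,134.2726
P = 842.7908; D_Mac = 7.27852 half-year periods = 3.63926 yrs; D_mod = 3.63926/(1+0.04925) = 3.46844 yrs.
ΔP/P ≈ -D_mod · Δy = -3.46844 × (-0.013) = +0.045090 = +4.5090%.

+4.51%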